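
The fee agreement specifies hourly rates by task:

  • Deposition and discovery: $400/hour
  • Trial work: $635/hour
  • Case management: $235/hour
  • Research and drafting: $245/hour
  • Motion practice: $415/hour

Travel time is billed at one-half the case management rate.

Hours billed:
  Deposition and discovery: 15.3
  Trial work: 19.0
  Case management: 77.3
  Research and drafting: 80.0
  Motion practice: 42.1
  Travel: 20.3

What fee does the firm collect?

$75,807.25

Deposition and discovery: 15.3 × $400 = $6,120.00
Trial work: 19.0 × $635 = $12,065.00
Case management: 77.3 × $235 = $18,165.50
Research and drafting: 80.0 × $245 = $19,600.00
Motion practice: 42.1 × $415 = $17,471.50
Subtotal: $6,120.00 + $12,065.00 + $18,165.50 + $19,600.00 + $17,471.50 = $73,422.00
Travel: 20.3 × ($235 ÷ 2) = 20.3 × $117.50 = $2,385.25
Total: $73,422.00 + $2,385.25 = $75,807.25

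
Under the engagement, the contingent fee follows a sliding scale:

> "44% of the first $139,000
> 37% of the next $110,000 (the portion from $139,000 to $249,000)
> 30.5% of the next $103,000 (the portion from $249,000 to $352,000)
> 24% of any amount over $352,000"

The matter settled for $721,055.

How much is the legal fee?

First $139,000 at 44% = $61,160.00
Next $110,000 at 37% = $40,700.00
Next $103,000 at 30.5% = $31,415.00
Remaining $369,055 at 24% = $88,573.20
Fee: $61,160.00 + $40,700.00 + $31,415.00 + $88,573.20 = $221,848.20

$221,848.20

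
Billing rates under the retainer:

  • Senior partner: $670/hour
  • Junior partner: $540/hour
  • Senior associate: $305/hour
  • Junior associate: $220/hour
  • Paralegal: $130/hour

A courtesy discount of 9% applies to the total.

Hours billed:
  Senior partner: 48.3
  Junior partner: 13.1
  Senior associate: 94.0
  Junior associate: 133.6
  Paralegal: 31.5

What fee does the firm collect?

$92,448.72

Senior partner: 48.3 × $670 = $32,361.00
Junior partner: 13.1 × $540 = $7,074.00
Senior associate: 94.0 × $305 = $28,670.00
Junior associate: 133.6 × $220 = $29,392.00
Paralegal: 31.5 × $130 = $4,095.00
Subtotal: $101,592.00
Less 9% discount: −$9,143.28
Total: $101,592.00 − $9,143.28 = $92,448.72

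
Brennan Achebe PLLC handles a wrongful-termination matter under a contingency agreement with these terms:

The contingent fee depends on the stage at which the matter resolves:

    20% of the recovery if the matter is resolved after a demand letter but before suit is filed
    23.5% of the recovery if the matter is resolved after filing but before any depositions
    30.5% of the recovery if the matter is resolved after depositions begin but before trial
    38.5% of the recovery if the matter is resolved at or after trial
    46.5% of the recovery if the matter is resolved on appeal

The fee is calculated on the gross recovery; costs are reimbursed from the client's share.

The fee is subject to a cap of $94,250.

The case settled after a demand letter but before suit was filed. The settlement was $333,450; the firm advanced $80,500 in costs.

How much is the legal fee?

$66,690.00

Fee base is the gross recovery, $333,450; costs are reimbursed separately.
The matter settled after a demand letter but before suit was filed, so the 20% rate applies.
$333,450 × 20% = $66,690.00
$66,690.00 is under the $94,250 cap.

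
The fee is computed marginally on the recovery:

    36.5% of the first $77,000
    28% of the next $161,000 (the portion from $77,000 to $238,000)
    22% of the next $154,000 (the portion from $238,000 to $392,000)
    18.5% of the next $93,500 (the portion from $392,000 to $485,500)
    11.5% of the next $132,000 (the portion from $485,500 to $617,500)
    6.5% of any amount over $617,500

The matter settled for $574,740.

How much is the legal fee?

$134,625.10

First $77,000 at 36.5% = $28,105.00
Next $161,000 at 28% = $45,080.00
Next $154,000 at 22% = $33,880.00
Next $93,500 at 18.5% = $17,297.50
Remaining $89,240 at 11.5% = $10,262.60
Fee: $28,105.00 + $45,080.00 + $33,880.00 + $17,297.50 + $10,262.60 = $134,625.10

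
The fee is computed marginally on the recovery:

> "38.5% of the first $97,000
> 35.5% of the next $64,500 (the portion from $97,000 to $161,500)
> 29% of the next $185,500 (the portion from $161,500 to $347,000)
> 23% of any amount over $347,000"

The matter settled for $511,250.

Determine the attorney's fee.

$151,815.00

First $97,000 at 38.5% = $37,345.00
Next $64,500 at 35.5% = $22,897.50
Next $185,500 at 29% = $53,795.00
Remaining $164,250 at 23% = $37,777.50
Fee: $37,345.00 + $22,897.50 + $53,795.00 + $37,777.50 = $151,815.00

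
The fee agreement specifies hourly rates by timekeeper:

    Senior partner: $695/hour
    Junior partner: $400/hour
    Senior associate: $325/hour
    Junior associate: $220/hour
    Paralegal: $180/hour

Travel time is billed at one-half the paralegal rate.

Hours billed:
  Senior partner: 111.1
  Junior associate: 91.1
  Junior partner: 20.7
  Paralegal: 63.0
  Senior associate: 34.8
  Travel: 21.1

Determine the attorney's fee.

$130,085.50

Senior partner: 111.1 × $695 = $77,214.50
Junior partner: 20.7 × $400 = $8,280.00
Senior associate: 34.8 × $325 = $11,310.00
Junior associate: 91.1 × $220 = $20,042.00
Paralegal: 63.0 × $180 = $11,340.00
Subtotal: $77,214.50 + $8,280.00 + $11,310.00 + $20,042.00 + $11,340.00 = $128,186.50
Travel: 21.1 × ($180 ÷ 2) = 21.1 × $90.00 = $1,899.00
Total: $128,186.50 + $1,899.00 = $130,085.50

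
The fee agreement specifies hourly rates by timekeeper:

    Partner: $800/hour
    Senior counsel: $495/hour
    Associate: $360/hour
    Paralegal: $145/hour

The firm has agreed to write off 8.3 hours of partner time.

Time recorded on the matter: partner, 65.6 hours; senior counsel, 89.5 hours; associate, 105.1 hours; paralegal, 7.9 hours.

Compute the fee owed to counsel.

$129,124.00

Partner: 65.6 × $800 = $52,480.00
Senior counsel: 89.5 × $495 = $44,302.50
Associate: 105.1 × $360 = $37,836.00
Paralegal: 7.9 × $145 = $1,145.50
Subtotal: $135,764.00
Write-off: 8.3 × $800 = $6,640.00
Total: $135,764.00 − $6,640.00 = $129,124.00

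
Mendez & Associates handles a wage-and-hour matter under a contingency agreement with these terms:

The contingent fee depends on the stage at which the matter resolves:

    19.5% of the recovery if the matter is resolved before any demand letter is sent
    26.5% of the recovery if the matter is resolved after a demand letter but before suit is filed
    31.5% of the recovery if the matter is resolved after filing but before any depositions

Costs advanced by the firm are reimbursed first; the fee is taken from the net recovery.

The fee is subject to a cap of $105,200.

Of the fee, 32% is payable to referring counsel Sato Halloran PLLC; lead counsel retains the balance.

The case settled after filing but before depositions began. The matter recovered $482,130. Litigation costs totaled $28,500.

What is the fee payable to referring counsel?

$33,664.00

Fee base (net of costs): $482,130 − $28,500 = $453,630
The matter settled after filing but before depositions began, so the 31.5% rate applies.
$453,630 × 31.5% = $142,893.45
$142,893.45 exceeds the $105,200 cap, so the fee is capped at $105,200.00.
Referral share: 32% of $105,200.00 = $33,664.00; lead counsel retains $105,200.00 − $33,664.00 = $71,536.00.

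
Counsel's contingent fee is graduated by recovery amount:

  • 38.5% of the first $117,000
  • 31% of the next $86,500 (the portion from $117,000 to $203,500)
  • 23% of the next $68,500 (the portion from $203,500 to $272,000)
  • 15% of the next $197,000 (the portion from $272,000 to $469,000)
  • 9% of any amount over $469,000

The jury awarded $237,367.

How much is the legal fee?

First $117,000 at 38.5% = $45,045.00
Next $86,500 at 31% = $26,815.00
Remaining $33,867 at 23% = $7,789.41
Fee: $45,045.00 + $26,815.00 + $7,789.41 = $79,649.41

$79,649.41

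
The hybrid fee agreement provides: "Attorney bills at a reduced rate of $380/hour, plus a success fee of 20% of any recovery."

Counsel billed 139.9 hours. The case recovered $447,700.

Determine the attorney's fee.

Hourly: 139.9 × $380 = $53,162.00
Success fee: 20% of $447,700 = $89,540.00
Total: $53,162.00 + $89,540.00 = $142,702.00

$142,702.00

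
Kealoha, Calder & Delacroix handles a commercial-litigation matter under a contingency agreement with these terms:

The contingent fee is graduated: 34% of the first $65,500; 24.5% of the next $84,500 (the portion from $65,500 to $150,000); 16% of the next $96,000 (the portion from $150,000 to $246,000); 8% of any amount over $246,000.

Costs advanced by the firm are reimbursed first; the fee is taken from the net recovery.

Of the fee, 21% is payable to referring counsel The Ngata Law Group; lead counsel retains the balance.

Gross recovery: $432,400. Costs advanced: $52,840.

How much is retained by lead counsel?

Fee base (net of costs): $432,400 − $52,840 = $379,560
First $65,500 at 34% = $22,270.00
Next $84,500 at 24.5% = $20,702.50
Next $96,000 at 16% = $15,360.00
Remaining $133,560 at 8% = $10,684.80
Fee: $22,270.00 + $20,702.50 + $15,360.00 + $10,684.80 = $69,017.30
Referral share: 21% of $69,017.30 = $14,493.63; lead counsel retains $69,017.30 − $14,493.63 = $54,523.67.

$54,523.67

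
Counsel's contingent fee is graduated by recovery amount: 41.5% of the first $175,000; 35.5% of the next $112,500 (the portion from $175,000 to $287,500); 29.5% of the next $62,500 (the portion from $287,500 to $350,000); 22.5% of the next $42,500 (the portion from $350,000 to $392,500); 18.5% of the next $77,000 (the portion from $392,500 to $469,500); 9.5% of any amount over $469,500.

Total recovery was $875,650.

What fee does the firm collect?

$193,391.75

First $175,000 at 41.5% = $72,625.00
Next $112,500 at 35.5% = $39,937.50
Next $62,500 at 29.5% = $18,437.50
Next $42,500 at 22.5% = $9,562.50
Next $77,000 at 18.5% = $14,245.00
Remaining $406,150 at 9.5% = $38,584.25
Fee: $72,625.00 + $39,937.50 + $18,437.50 + $9,562.50 + $14,245.00 + $38,584.25 = $193,391.75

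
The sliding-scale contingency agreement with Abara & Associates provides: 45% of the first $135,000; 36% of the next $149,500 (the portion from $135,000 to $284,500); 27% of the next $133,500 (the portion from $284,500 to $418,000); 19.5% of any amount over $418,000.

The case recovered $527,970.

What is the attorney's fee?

$172,059.15

First $135,000 at 45% = $60,750.00
Next $149,500 at 36% = $53,820.00
Next $133,500 at 27% = $36,045.00
Remaining $109,970 at 19.5% = $21,444.15
Fee: $60,750.00 + $53,820.00 + $36,045.00 + $21,444.15 = $172,059.15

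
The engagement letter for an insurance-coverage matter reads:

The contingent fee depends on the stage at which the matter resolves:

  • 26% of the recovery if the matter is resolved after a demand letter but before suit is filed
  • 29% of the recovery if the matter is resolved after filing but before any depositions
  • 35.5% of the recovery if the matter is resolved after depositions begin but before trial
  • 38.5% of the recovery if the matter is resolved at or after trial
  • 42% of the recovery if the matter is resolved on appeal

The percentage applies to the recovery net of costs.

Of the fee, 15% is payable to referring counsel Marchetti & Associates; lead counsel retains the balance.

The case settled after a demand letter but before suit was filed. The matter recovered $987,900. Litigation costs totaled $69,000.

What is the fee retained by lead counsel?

Fee base (net of costs): $987,900 − $69,000 = $918,900
The matter settled after a demand letter but before suit was filed, so the 26% rate applies.
$918,900 × 26% = $238,914.00
Referral share: 15% of $238,914.00 = $35,837.10; lead counsel retains $238,914.00 − $35,837.10 = $203,076.90.

$203,076.90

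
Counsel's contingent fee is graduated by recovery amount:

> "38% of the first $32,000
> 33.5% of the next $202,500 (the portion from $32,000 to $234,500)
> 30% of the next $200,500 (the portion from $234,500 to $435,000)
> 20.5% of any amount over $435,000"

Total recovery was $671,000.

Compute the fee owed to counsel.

First $32,000 at 38% = $12,160.00
Next $202,500 at 33.5% = $67,837.50
Next $200,500 at 30% = $60,150.00
Remaining $236,000 at 20.5% = $48,380.00
Fee: $12,160.00 + $67,837.50 + $60,150.00 + $48,380.00 = $188,527.50

$188,527.50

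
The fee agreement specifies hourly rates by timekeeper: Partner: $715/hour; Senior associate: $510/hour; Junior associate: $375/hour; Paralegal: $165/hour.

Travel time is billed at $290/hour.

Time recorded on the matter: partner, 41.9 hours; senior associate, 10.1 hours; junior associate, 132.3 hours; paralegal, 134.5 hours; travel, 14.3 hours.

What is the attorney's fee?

Partner: 41.9 × $715 = $29,958.50
Senior associate: 10.1 × $510 = $5,151.00
Junior associate: 132.3 × $375 = $49,612.50
Paralegal: 134.5 × $165 = $22,192.50
Subtotal: $29,958.50 + $5,151.00 + $49,612.50 + $22,192.50 = $106,914.50
Travel: 14.3 × $290 = $4,147.00
Total: $106,914.50 + $4,147.00 = $111,061.50

$111,061.50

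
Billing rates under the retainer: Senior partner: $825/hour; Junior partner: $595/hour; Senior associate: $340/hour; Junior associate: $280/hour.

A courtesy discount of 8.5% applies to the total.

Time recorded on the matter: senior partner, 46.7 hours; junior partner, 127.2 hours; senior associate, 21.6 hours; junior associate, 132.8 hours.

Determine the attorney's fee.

$145,246.64

Senior partner: 46.7 × $825 = $38,527.50
Junior partner: 127.2 × $595 = $75,684.00
Senior associate: 21.6 × $340 = $7,344.00
Junior associate: 132.8 × $280 = $37,184.00
Subtotal: $158,739.50
Less 8.5% discount: −$13,492.86
Total: $158,739.50 − $13,492.86 = $145,246.64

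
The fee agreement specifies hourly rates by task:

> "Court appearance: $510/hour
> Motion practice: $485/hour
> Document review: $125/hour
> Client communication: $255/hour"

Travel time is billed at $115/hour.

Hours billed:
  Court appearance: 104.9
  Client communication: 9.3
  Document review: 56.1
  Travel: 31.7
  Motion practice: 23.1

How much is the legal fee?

$77,732.00

Court appearance: 104.9 × $510 = $53,499.00
Motion practice: 23.1 × $485 = $11,203.50
Document review: 56.1 × $125 = $7,012.50
Client communication: 9.3 × $255 = $2,371.50
Subtotal: $53,499.00 + $11,203.50 + $7,012.50 + $2,371.50 = $74,086.50
Travel: 31.7 × $115 = $3,645.50
Total: $74,086.50 + $3,645.50 = $77,732.00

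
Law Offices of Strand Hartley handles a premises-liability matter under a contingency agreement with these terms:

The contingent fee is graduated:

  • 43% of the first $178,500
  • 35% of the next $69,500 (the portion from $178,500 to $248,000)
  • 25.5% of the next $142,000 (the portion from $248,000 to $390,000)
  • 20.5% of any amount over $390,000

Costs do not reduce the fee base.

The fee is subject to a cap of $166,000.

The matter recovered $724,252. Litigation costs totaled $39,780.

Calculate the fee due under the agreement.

$166,000.00

Fee base is the gross recovery, $724,252; costs are reimbursed separately.
First $178,500 at 43% = $76,755.00
Next $69,500 at 35% = $24,325.00
Next $142,000 at 25.5% = $36,210.00
Remaining $334,252 at 20.5% = $68,521.66
Fee: $76,755.00 + $24,325.00 + $36,210.00 + $68,521.66 = $205,811.66
$205,811.66 exceeds the $166,000 cap, so the fee is capped at $166,000.00.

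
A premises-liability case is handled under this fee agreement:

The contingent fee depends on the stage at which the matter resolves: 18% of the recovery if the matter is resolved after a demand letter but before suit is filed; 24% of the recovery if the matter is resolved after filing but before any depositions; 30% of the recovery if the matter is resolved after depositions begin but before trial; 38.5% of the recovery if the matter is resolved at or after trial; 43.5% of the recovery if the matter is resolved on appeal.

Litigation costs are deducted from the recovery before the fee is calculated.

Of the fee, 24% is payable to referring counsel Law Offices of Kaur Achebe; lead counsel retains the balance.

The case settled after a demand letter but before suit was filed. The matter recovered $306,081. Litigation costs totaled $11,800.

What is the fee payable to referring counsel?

$12,712.94

Fee base (net of costs): $306,081 − $11,800 = $294,281
The matter settled after a demand letter but before suit was filed, so the 18% rate applies.
$294,281 × 18% = $52,970.58
Referral share: 24% of $52,970.58 = $12,712.94; lead counsel retains $52,970.58 − $12,712.94 = $40,257.64.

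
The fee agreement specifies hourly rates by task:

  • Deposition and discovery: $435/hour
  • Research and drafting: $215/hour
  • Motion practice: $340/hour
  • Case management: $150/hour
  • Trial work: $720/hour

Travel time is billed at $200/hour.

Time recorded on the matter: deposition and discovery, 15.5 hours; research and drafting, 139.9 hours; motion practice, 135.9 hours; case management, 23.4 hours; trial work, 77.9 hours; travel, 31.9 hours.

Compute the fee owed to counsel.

$149,005.00

Deposition and discovery: 15.5 × $435 = $6,742.50
Research and drafting: 139.9 × $215 = $30,078.50
Motion practice: 135.9 × $340 = $46,206.00
Case management: 23.4 × $150 = $3,510.00
Trial work: 77.9 × $720 = $56,088.00
Subtotal: $6,742.50 + $30,078.50 + $46,206.00 + $3,510.00 + $56,088.00 = $142,625.00
Travel: 31.9 × $200 = $6,380.00
Total: $142,625.00 + $6,380.00 = $149,005.00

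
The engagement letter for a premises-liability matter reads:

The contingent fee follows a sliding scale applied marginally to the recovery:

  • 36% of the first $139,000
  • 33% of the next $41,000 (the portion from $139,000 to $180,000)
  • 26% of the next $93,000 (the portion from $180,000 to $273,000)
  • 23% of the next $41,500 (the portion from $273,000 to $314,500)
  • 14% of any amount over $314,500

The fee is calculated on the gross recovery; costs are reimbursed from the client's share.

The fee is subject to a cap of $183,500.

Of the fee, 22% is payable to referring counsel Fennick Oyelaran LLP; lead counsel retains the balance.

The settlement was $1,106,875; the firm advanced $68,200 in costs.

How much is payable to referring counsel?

Fee base is the gross recovery, $1,106,875; costs are reimbursed separately.
First $139,000 at 36% = $50,040.00
Next $41,000 at 33% = $13,530.00
Next $93,000 at 26% = $24,180.00
Next $41,500 at 23% = $9,545.00
Remaining $792,375 at 14% = $110,932.50
Fee: $50,040.00 + $13,530.00 + $24,180.00 + $9,545.00 + $110,932.50 = $208,227.50
$208,227.50 exceeds the $183,500 cap, so the fee is capped at $183,500.00.
Referral share: 22% of $183,500.00 = $40,370.00; lead counsel retains $183,500.00 − $40,370.00 = $143,130.00.

$40,370.00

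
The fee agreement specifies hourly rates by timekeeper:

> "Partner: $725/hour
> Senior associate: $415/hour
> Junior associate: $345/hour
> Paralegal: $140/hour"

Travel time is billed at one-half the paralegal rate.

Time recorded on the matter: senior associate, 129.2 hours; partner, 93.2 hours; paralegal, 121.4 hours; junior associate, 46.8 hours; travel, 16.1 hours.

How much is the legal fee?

$155,457.00

Partner: 93.2 × $725 = $67,570.00
Senior associate: 129.2 × $415 = $53,618.00
Junior associate: 46.8 × $345 = $16,146.00
Paralegal: 121.4 × $140 = $16,996.00
Subtotal: $67,570.00 + $53,618.00 + $16,146.00 + $16,996.00 = $154,330.00
Travel: 16.1 × ($140 ÷ 2) = 16.1 × $70.00 = $1,127.00
Total: $154,330.00 + $1,127.00 = $155,457.00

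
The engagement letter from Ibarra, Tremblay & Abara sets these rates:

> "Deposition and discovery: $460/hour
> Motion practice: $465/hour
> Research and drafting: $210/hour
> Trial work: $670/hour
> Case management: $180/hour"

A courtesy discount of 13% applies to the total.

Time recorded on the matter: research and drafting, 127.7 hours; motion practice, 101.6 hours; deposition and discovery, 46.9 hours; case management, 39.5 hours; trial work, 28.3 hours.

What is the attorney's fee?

Deposition and discovery: 46.9 × $460 = $21,574.00
Motion practice: 101.6 × $465 = $47,244.00
Research and drafting: 127.7 × $210 = $26,817.00
Trial work: 28.3 × $670 = $18,961.00
Case management: 39.5 × $180 = $7,110.00
Subtotal: $121,706.00
Less 13% discount: −$15,821.78
Total: $121,706.00 − $15,821.78 = $105,884.22

$105,884.22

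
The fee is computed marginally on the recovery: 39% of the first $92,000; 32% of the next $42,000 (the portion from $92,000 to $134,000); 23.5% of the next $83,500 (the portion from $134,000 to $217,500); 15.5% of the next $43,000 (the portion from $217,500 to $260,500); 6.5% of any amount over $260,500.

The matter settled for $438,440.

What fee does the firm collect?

$87,173.60

First $92,000 at 39% = $35,880.00
Next $42,000 at 32% = $13,440.00
Next $83,500 at 23.5% = $19,622.50
Next $43,000 at 15.5% = $6,665.00
Remaining $177,940 at 6.5% = $11,566.10
Fee: $35,880.00 + $13,440.00 + $19,622.50 + $6,665.00 + $11,566.10 = $87,173.60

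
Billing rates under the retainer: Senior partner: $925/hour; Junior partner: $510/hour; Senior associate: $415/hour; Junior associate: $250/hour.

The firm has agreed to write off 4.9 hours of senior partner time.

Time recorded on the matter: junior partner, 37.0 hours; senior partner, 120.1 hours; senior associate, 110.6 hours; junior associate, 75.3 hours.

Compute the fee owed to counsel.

Senior partner: 120.1 × $925 = $111,092.50
Junior partner: 37.0 × $510 = $18,870.00
Senior associate: 110.6 × $415 = $45,899.00
Junior associate: 75.3 × $250 = $18,825.00
Subtotal: $194,686.50
Write-off: 4.9 × $925 = $4,532.50
Total: $194,686.50 − $4,532.50 = $190,154.00

$190,154.00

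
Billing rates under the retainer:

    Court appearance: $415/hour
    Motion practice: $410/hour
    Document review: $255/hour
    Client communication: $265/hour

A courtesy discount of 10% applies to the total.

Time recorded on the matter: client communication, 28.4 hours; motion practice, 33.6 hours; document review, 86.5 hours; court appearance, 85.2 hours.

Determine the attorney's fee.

$70,845.75

Court appearance: 85.2 × $415 = $35,358.00
Motion practice: 33.6 × $410 = $13,776.00
Document review: 86.5 × $255 = $22,057.50
Client communication: 28.4 × $265 = $7,526.00
Subtotal: $78,717.50
Less 10% discount: −$7,871.75
Total: $78,717.50 − $7,871.75 = $70,845.75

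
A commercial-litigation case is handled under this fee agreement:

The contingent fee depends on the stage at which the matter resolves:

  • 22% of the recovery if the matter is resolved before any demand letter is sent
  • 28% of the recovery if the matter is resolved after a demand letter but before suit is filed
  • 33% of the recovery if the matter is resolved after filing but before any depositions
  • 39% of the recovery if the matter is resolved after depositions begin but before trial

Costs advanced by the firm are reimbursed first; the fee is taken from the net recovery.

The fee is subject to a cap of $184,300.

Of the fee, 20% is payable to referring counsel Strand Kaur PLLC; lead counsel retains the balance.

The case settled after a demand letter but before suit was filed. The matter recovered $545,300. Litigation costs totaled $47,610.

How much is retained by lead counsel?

$111,482.56

Fee base (net of costs): $545,300 − $47,610 = $497,690
The matter settled after a demand letter but before suit was filed, so the 28% rate applies.
$497,690 × 28% = $139,353.20
$139,353.20 is under the $184,300 cap.
Referral share: 20% of $139,353.20 = $27,870.64; lead counsel retains $139,353.20 − $27,870.64 = $111,482.56.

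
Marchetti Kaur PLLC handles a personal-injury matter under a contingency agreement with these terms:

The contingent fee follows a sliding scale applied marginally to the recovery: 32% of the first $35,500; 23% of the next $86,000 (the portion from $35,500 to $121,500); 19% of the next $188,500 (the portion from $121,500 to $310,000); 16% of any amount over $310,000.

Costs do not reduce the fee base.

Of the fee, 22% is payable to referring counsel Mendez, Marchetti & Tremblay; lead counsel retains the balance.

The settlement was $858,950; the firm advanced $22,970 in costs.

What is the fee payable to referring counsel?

$34,053.14

Fee base is the gross recovery, $858,950; costs are reimbursed separately.
First $35,500 at 32% = $11,360.00
Next $86,000 at 23% = $19,780.00
Next $188,500 at 19% = $35,815.00
Remaining $548,950 at 16% = $87,832.00
Fee: $11,360.00 + $19,780.00 + $35,815.00 + $87,832.00 = $154,787.00
Referral share: 22% of $154,787.00 = $34,053.14; lead counsel retains $154,787.00 − $34,053.14 = $120,733.86.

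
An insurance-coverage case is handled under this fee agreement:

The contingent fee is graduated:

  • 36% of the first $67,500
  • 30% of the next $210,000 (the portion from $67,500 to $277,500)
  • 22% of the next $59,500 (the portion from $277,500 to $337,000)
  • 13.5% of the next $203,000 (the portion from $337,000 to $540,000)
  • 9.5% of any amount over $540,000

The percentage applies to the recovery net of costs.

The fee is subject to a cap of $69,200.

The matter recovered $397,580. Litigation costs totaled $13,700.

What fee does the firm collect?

Fee base (net of costs): $397,580 − $13,700 = $383,880
First $67,500 at 36% = $24,300.00
Next $210,000 at 30% = $63,000.00
Next $59,500 at 22% = $13,090.00
Remaining $46,880 at 13.5% = $6,328.80
Fee: $24,300.00 + $63,000.00 + $13,090.00 + $6,328.80 = $106,718.80
$106,718.80 exceeds the $69,200 cap, so the fee is capped at $69,200.00.

$69,200.00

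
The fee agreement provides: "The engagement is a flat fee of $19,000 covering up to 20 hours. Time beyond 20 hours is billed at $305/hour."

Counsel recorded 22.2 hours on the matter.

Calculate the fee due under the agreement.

$19,671.00

Flat fee: $19,000.00
Excess hours: 22.2 − 20 = 2.2
Overrun: 2.2 × $305 = $671.00
Total: $19,000.00 + $671.00 = $19,671.00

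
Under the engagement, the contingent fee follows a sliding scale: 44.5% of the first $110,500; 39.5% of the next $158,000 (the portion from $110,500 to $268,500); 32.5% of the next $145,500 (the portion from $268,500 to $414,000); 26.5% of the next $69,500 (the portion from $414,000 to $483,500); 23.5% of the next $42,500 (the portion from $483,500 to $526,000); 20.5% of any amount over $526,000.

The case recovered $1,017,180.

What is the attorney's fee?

First $110,500 at 44.5% = $49,172.50
Next $158,000 at 39.5% = $62,410.00
Next $145,500 at 32.5% = $47,287.50
Next $69,500 at 26.5% = $18,417.50
Next $42,500 at 23.5% = $9,987.50
Remaining $491,180 at 20.5% = $100,691.90
Fee: $49,172.50 + $62,410.00 + $47,287.50 + $18,417.50 + $9,987.50 + $100,691.90 = $287,966.90

$287,966.90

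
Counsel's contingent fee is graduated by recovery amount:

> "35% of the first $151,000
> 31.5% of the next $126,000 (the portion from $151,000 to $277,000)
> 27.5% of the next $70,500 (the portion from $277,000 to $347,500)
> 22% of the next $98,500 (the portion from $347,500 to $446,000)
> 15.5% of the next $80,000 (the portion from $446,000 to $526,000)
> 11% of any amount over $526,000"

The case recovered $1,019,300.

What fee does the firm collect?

$200,260.50

First $151,000 at 35% = $52,850.00
Next $126,000 at 31.5% = $39,690.00
Next $70,500 at 27.5% = $19,387.50
Next $98,500 at 22% = $21,670.00
Next $80,000 at 15.5% = $12,400.00
Remaining $493,300 at 11% = $54,263.00
Fee: $52,850.00 + $39,690.00 + $19,387.50 + $21,670.00 + $12,400.00 + $54,263.00 = $200,260.50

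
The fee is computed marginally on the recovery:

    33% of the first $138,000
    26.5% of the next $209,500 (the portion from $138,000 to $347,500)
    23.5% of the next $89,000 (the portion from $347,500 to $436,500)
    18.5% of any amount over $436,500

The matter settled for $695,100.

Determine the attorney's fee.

$169,813.50

First $138,000 at 33% = $45,540.00
Next $209,500 at 26.5% = $55,517.50
Next $89,000 at 23.5% = $20,915.00
Remaining $258,600 at 18.5% = $47,841.00
Fee: $45,540.00 + $55,517.50 + $20,915.00 + $47,841.00 = $169,813.50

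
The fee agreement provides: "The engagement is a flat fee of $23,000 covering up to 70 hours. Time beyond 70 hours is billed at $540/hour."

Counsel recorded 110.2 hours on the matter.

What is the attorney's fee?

$44,708.00

Flat fee: $23,000.00
Excess hours: 110.2 − 70 = 40.2
Overrun: 40.2 × $540 = $21,708.00
Total: $23,000.00 + $21,708.00 = $44,708.00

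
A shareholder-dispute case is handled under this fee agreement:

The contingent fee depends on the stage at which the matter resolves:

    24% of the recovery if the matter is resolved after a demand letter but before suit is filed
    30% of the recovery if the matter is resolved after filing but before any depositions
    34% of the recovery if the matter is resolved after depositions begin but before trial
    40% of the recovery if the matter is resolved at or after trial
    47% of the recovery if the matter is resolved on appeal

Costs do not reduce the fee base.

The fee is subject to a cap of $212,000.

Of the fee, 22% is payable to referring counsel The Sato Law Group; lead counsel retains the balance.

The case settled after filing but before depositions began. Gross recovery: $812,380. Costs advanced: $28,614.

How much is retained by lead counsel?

$165,360.00

Fee base is the gross recovery, $812,380; costs are reimbursed separately.
The matter settled after filing but before depositions began, so the 30% rate applies.
$812,380 × 30% = $243,714.00
$243,714.00 exceeds the $212,000 cap, so the fee is capped at $212,000.00.
Referral share: 22% of $212,000.00 = $46,640.00; lead counsel retains $212,000.00 − $46,640.00 = $165,360.00.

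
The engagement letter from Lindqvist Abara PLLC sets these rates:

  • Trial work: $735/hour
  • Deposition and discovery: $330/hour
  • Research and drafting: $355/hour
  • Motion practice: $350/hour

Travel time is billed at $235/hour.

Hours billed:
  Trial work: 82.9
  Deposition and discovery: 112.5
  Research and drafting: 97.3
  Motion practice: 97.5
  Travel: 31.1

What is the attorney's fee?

$174,031.50

Trial work: 82.9 × $735 = $60,931.50
Deposition and discovery: 112.5 × $330 = $37,125.00
Research and drafting: 97.3 × $355 = $34,541.50
Motion practice: 97.5 × $350 = $34,125.00
Subtotal: $60,931.50 + $37,125.00 + $34,541.50 + $34,125.00 = $166,723.00
Travel: 31.1 × $235 = $7,308.50
Total: $166,723.00 + $7,308.50 = $174,031.50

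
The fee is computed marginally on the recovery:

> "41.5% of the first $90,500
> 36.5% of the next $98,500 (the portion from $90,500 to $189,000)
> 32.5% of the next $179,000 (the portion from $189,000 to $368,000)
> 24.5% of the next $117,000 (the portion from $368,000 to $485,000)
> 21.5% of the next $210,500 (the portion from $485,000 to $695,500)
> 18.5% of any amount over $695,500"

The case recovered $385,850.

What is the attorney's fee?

$136,058.25

First $90,500 at 41.5% = $37,557.50
Next $98,500 at 36.5% = $35,952.50
Next $179,000 at 32.5% = $58,175.00
Remaining $17,850 at 24.5% = $4,373.25
Fee: $37,557.50 + $35,952.50 + $58,175.00 + $4,373.25 = $136,058.25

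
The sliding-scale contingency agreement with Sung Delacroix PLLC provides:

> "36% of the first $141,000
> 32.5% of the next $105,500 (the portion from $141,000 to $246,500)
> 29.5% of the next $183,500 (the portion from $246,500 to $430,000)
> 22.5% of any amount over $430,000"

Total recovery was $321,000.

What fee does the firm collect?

First $141,000 at 36% = $50,760.00
Next $105,500 at 32.5% = $34,287.50
Remaining $74,500 at 29.5% = $21,977.50
Fee: $50,760.00 + $34,287.50 + $21,977.50 = $107,025.00

$107,025.00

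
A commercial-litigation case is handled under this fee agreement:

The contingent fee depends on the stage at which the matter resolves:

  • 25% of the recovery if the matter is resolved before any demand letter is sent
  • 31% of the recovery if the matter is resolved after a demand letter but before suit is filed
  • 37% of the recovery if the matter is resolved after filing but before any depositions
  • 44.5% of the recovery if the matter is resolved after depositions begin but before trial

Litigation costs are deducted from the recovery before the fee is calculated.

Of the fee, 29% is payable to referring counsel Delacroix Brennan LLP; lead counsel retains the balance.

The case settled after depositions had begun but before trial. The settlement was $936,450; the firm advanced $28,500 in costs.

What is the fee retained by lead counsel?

Fee base (net of costs): $936,450 − $28,500 = $907,950
The matter settled after depositions had begun but before trial, so the 44.5% rate applies.
$907,950 × 44.5% = $404,037.75
Referral share: 29% of $404,037.75 = $117,170.95; lead counsel retains $404,037.75 − $117,170.95 = $286,866.80.

$286,866.80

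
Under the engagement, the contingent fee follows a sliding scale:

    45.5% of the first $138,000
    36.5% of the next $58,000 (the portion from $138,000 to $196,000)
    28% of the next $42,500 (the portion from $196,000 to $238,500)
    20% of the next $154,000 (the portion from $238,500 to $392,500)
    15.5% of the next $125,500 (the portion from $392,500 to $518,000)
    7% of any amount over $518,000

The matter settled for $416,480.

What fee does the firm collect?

First $138,000 at 45.5% = $62,790.00
Next $58,000 at 36.5% = $21,170.00
Next $42,500 at 28% = $11,900.00
Next $154,000 at 20% = $30,800.00
Remaining $23,980 at 15.5% = $3,716.90
Fee: $62,790.00 + $21,170.00 + $11,900.00 + $30,800.00 + $3,716.90 = $130,376.90

$130,376.90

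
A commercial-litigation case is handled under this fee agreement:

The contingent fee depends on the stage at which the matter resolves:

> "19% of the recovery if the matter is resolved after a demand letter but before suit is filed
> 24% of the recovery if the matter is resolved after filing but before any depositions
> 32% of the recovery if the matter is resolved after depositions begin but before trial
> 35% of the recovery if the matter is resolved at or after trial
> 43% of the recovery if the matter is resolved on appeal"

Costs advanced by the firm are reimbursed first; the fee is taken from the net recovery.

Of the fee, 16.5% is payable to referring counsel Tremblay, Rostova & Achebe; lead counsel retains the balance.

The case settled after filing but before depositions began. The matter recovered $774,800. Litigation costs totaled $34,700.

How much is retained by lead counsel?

Fee base (net of costs): $774,800 − $34,700 = $740,100
The matter settled after filing but before depositions began, so the 24% rate applies.
$740,100 × 24% = $177,624.00
Referral share: 16.5% of $177,624.00 = $29,307.96; lead counsel retains $177,624.00 − $29,307.96 = $148,316.04.

$148,316.04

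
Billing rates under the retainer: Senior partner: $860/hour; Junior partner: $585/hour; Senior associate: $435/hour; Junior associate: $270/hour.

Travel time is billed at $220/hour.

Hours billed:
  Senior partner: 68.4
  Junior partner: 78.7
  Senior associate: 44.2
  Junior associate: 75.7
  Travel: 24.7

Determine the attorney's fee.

Senior partner: 68.4 × $860 = $58,824.00
Junior partner: 78.7 × $585 = $46,039.50
Senior associate: 44.2 × $435 = $19,227.00
Junior associate: 75.7 × $270 = $20,439.00
Subtotal: $58,824.00 + $46,039.50 + $19,227.00 + $20,439.00 = $144,529.50
Travel: 24.7 × $220 = $5,434.00
Total: $144,529.50 + $5,434.00 = $149,963.50

$149,963.50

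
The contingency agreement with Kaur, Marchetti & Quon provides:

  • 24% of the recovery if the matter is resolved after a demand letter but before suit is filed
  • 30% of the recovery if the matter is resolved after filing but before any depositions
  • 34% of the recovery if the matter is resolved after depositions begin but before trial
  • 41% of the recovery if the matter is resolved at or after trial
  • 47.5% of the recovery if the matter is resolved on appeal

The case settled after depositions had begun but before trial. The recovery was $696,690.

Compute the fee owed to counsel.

The matter settled after depositions had begun but before trial, so the 34% rate applies.
$696,690 × 34% = $236,874.60

$236,874.60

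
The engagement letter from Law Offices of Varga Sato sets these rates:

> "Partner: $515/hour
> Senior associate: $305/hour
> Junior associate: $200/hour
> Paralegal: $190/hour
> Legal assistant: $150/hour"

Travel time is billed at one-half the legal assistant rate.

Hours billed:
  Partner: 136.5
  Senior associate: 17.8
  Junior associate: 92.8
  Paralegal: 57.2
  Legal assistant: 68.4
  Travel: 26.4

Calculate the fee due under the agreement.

Partner: 136.5 × $515 = $70,297.50
Senior associate: 17.8 × $305 = $5,429.00
Junior associate: 92.8 × $200 = $18,560.00
Paralegal: 57.2 × $190 = $10,868.00
Legal assistant: 68.4 × $150 = $10,260.00
Subtotal: $70,297.50 + $5,429.00 + $18,560.00 + $10,868.00 + $10,260.00 = $115,414.50
Travel: 26.4 × ($150 ÷ 2) = 26.4 × $75.00 = $1,980.00
Total: $115,414.50 + $1,980.00 = $117,394.50

$117,394.50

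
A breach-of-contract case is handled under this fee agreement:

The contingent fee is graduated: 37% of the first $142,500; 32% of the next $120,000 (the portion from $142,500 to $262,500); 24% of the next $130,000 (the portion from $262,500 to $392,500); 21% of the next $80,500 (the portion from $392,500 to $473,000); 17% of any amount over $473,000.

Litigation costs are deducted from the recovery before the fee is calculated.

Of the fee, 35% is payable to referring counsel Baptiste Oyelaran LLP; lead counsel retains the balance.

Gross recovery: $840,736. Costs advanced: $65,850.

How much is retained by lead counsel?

Fee base (net of costs): $840,736 − $65,850 = $774,886
First $142,500 at 37% = $52,725.00
Next $120,000 at 32% = $38,400.00
Next $130,000 at 24% = $31,200.00
Next $80,500 at 21% = $16,905.00
Remaining $301,886 at 17% = $51,320.62
Fee: $52,725.00 + $38,400.00 + $31,200.00 + $16,905.00 + $51,320.62 = $190,550.62
Referral share: 35% of $190,550.62 = $66,692.72; lead counsel retains $190,550.62 − $66,692.72 = $123,857.90.

$123,857.90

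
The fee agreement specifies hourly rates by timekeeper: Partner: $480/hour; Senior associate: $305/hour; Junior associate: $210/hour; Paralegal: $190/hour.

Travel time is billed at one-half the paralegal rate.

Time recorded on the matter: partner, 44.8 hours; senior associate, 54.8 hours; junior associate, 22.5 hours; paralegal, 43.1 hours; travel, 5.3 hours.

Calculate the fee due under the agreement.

Partner: 44.8 × $480 = $21,504.00
Senior associate: 54.8 × $305 = $16,714.00
Junior associate: 22.5 × $210 = $4,725.00
Paralegal: 43.1 × $190 = $8,189.00
Subtotal: $21,504.00 + $16,714.00 + $4,725.00 + $8,189.00 = $51,132.00
Travel: 5.3 × ($190 ÷ 2) = 5.3 × $95.00 = $503.50
Total: $51,132.00 + $503.50 = $51,635.50

$51,635.50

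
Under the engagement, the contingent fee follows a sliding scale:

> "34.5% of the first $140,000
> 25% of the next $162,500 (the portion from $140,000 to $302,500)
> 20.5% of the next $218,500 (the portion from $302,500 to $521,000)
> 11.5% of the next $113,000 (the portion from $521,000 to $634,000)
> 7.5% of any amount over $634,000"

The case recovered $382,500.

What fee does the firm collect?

First $140,000 at 34.5% = $48,300.00
Next $162,500 at 25% = $40,625.00
Remaining $80,000 at 20.5% = $16,400.00
Fee: $48,300.00 + $40,625.00 + $16,400.00 = $105,325.00

$105,325.00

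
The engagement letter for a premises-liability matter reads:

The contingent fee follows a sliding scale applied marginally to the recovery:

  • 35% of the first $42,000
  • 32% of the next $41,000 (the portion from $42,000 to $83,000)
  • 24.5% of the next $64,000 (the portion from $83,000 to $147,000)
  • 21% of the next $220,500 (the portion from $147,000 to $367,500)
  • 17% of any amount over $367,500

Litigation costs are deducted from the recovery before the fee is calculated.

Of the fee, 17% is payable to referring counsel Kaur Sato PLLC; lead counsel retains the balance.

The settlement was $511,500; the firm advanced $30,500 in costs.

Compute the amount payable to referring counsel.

$18,547.00

Fee base (net of costs): $511,500 − $30,500 = $481,000
First $42,000 at 35% = $14,700.00
Next $41,000 at 32% = $13,120.00
Next $64,000 at 24.5% = $15,680.00
Next $220,500 at 21% = $46,305.00
Remaining $113,500 at 17% = $19,295.00
Fee: $14,700.00 + $13,120.00 + $15,680.00 + $46,305.00 + $19,295.00 = $109,100.00
Referral share: 17% of $109,100.00 = $18,547.00; lead counsel retains $109,100.00 − $18,547.00 = $90,553.00.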